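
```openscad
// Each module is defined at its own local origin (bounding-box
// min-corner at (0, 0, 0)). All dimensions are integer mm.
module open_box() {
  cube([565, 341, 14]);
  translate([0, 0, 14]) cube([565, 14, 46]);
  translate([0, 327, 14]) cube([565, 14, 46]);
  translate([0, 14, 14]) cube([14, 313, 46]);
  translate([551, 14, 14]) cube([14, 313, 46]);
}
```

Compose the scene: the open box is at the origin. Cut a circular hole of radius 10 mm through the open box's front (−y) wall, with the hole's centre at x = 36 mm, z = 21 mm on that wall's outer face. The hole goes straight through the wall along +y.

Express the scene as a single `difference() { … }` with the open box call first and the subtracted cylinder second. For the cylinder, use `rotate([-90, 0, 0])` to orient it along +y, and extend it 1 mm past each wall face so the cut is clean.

difference() {
  open_box();
  translate([36, -1, 21]) rotate([-90, 0, 0]) cylinder(h = 16, r = 10);
}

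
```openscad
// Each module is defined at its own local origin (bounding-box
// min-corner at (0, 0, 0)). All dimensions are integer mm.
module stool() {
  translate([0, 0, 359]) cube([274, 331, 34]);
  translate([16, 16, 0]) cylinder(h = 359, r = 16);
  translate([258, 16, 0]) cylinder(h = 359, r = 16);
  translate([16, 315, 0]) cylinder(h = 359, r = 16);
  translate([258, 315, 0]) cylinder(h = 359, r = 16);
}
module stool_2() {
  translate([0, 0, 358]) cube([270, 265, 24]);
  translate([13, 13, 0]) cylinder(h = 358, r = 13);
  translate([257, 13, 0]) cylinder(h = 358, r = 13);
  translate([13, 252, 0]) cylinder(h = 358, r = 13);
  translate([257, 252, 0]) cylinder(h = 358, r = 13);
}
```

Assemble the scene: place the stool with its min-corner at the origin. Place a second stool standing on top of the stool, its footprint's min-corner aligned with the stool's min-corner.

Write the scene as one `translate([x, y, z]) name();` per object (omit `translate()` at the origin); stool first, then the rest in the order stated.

stool();
translate([0, 0, 393]) stool_2();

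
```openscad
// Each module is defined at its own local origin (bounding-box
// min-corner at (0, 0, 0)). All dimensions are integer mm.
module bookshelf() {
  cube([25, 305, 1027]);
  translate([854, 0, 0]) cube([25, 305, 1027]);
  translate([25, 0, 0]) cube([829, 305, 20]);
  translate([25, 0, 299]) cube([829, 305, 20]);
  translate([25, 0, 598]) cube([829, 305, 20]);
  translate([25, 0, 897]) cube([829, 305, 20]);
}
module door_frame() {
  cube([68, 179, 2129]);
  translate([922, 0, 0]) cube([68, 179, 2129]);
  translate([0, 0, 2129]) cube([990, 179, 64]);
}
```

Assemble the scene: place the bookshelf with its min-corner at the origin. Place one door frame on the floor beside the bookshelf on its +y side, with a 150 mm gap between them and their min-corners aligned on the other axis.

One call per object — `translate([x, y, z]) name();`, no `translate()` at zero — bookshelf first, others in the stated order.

bookshelf();
translate([0, 455, 0]) door_frame();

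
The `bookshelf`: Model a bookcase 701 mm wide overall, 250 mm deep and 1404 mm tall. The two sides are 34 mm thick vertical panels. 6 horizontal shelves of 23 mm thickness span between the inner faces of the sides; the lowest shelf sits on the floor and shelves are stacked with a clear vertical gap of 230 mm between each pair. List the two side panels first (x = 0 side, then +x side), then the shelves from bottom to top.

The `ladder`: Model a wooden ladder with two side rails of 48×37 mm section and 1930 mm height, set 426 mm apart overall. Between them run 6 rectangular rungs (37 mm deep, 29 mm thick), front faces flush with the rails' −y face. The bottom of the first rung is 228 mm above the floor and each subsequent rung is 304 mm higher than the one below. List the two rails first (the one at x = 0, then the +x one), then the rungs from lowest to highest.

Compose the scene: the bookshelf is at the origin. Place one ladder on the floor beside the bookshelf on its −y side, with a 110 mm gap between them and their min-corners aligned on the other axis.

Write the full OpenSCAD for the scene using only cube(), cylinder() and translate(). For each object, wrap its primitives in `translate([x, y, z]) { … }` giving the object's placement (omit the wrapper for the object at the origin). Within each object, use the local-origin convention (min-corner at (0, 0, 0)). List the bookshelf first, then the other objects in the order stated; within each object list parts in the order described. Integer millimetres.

cube([34, 250, 1404]);
translate([667, 0, 0]) cube([34, 250, 1404]);
translate([34, 0, 0]) cube([633, 250, 23]);
translate([34, 0, 253]) cube([633, 250, 23]);
translate([34, 0, 506]) cube([633, 250, 23]);
translate([34, 0, 759]) cube([633, 250, 23]);
translate([34, 0, 1012]) cube([633, 250, 23]);
translate([34, 0, 1265]) cube([633, 250, 23]);
translate([0, -147, 0]) {
  cube([48, 37, 1930]);
  translate([378, 0, 0]) cube([48, 37, 1930]);
  translate([48, 0, 228]) cube([330, 37, 29]);
  translate([48, 0, 532]) cube([330, 37, 29]);
  translate([48, 0, 836]) cube([330, 37, 29]);
  translate([48, 0, 1140]) cube([330, 37, 29]);
  translate([48, 0, 1444]) cube([330, 37, 29]);
  translate([48, 0, 1748]) cube([330, 37, 29]);
}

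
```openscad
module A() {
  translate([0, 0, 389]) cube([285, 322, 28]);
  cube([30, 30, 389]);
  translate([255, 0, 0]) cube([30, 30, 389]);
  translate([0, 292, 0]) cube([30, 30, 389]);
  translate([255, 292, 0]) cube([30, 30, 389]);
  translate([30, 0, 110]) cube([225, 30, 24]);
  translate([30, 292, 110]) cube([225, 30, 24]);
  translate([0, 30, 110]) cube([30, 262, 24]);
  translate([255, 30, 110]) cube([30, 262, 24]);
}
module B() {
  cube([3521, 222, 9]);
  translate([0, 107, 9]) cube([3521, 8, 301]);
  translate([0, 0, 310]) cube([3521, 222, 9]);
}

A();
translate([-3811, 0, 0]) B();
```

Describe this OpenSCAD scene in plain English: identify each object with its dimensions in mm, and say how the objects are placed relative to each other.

A is a simple wooden stool: a rectangular seat 285 mm (x) by 322 mm (y), 28 mm thick, top face at z = 417 mm, on four square legs, each 30×30 mm in cross-section. The legs rest on z = 0, each flush with a corner of the seat. Four stretchers, 30 mm wide and 24 mm tall, connect adjacent legs with their undersides at z = 110 mm, each running between the inner faces of the legs it joins and aligned with the legs' outer faces on the other axis.

B is an I-beam lying along x, 3521 mm long. Overall section height 319 mm. Two flanges 222 mm wide (y) and 9 mm thick, one on the floor and one at the top; a web 8 mm thick runs between them, centred on the flange width.

The I-beam is on the floor beside the stool on its −x side.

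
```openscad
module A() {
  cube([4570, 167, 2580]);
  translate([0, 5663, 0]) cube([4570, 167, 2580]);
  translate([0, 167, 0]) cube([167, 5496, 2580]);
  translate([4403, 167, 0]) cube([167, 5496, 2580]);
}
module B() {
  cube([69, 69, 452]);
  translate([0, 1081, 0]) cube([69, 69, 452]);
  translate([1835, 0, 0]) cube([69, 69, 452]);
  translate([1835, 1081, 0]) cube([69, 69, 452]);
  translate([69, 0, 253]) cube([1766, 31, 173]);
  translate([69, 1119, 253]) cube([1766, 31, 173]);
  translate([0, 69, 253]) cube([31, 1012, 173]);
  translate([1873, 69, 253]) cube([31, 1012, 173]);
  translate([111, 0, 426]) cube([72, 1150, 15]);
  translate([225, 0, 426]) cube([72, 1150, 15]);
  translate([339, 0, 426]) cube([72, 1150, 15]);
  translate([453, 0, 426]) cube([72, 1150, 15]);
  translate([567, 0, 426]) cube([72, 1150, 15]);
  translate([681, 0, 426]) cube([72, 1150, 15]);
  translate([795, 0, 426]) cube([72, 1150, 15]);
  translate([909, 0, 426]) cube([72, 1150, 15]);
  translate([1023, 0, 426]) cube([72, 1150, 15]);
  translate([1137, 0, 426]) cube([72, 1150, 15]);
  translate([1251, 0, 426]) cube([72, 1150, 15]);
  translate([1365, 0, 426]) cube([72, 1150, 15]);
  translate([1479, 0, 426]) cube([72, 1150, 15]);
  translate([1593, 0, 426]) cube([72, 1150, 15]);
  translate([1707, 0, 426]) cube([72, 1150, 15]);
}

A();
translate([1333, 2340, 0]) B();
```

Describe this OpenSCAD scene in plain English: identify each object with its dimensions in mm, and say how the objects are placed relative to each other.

A is the wall frame of a small rectangular building: four walls, each 2580 mm tall and 167 mm thick, enclosing a footprint 4570 mm (x) by 5830 mm (y) outside-to-outside, with no floor or roof. The front and back walls (the −y and +y sides) span the full width; the two side walls fit between them.

B is a bed frame 1904 mm long (x) by 1150 mm wide (y). Four 69×69 mm corner posts, 452 mm tall, at the corners of the footprint. Four rails of 31 mm thickness and 173 mm height run between adjacent posts with their undersides at z = 253 mm, their outer faces flush with the outside of the frame (the two x-running rails run between the posts' inner faces; the two y-running rails run between the posts' inner faces). 15 slats, each 72 mm wide (x) and 15 mm thick, lie across the top of the two x-running rails, running the full 1150 mm width of the frame in y; the slats are evenly spaced along x between the inner faces of the end posts with equal gaps (rounded down to the nearest mm) at the −x end and between each pair — any rounding remainder accumulates at the +x end.

The bed frame sits inside the house frame, centred.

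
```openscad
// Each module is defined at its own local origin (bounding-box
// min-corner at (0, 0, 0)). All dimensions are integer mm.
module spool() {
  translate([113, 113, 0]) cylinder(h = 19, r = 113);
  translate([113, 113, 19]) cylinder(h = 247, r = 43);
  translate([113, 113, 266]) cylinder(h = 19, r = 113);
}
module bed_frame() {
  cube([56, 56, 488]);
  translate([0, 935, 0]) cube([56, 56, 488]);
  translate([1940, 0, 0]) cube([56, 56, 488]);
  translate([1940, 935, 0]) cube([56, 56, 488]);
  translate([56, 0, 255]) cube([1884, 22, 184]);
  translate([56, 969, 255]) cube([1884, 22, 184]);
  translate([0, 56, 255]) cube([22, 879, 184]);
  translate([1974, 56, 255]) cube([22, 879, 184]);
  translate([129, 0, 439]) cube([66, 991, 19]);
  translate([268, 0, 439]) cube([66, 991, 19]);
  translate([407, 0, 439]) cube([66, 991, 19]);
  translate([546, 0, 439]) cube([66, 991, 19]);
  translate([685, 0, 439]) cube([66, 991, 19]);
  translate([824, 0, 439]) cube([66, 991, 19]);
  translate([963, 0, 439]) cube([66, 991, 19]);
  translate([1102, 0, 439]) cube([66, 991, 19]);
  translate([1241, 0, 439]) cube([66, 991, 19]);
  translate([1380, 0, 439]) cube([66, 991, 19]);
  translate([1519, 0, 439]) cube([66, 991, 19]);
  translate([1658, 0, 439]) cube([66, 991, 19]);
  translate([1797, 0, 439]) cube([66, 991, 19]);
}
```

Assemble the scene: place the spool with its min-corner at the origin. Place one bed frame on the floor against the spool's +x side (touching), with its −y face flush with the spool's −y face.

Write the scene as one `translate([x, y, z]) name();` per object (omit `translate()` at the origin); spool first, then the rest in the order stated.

spool();
translate([226, 0, 0]) bed_frame();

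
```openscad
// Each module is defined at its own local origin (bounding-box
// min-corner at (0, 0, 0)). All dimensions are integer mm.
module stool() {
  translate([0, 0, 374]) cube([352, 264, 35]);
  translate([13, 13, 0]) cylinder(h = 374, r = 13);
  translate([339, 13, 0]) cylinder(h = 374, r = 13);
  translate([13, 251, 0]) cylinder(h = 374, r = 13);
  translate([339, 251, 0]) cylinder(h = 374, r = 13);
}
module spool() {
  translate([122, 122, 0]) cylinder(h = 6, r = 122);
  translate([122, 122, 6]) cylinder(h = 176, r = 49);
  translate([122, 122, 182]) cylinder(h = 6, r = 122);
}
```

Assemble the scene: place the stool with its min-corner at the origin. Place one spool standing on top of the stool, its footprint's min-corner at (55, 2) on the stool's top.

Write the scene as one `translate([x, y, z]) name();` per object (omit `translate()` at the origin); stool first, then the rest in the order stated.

stool();
translate([55, 2, 409]) spool();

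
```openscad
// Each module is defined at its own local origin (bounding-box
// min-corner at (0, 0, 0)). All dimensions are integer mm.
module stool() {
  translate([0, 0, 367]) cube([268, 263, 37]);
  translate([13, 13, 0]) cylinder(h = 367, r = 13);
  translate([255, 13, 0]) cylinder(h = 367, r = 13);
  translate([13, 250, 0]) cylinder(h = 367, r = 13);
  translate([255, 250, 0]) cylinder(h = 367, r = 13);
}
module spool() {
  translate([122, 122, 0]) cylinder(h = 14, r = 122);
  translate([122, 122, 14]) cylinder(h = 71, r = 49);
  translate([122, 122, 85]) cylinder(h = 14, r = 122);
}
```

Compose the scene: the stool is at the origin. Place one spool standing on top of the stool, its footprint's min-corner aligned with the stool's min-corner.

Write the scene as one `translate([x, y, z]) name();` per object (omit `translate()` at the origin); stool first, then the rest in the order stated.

stool();
translate([0, 0, 404]) spool();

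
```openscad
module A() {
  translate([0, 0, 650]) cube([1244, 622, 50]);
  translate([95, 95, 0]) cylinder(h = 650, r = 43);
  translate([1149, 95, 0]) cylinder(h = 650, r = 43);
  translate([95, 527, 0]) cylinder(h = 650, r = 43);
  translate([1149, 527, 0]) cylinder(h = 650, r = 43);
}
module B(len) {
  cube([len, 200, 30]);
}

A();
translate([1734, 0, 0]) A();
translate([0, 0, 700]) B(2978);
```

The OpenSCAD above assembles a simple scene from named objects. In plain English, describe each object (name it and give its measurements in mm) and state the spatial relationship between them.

A is a rectangular dining table. The top is 1244×622×50 mm with its upper surface at z = 700 mm. It stands on four round legs of 86 mm diameter, each leg's bounding box inset 52 mm from the nearest pair of top edges, running from the floor to the underside of the top.

B is a rectangular beam 2978 mm long (x), 200 mm deep (y), 30 mm thick (z).

The beam spans the tops of two tables placed 490 mm apart, resting at z = 700 mm.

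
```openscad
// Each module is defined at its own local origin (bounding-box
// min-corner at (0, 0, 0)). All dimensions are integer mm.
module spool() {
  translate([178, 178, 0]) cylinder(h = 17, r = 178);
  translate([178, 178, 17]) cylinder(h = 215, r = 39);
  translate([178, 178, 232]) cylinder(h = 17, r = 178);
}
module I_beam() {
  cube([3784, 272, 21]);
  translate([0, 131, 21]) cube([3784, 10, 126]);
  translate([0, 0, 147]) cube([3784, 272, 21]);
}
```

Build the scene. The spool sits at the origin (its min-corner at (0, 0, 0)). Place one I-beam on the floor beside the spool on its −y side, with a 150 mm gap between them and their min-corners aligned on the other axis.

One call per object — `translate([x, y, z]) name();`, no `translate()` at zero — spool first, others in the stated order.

spool();
translate([0, -422, 0]) I_beam();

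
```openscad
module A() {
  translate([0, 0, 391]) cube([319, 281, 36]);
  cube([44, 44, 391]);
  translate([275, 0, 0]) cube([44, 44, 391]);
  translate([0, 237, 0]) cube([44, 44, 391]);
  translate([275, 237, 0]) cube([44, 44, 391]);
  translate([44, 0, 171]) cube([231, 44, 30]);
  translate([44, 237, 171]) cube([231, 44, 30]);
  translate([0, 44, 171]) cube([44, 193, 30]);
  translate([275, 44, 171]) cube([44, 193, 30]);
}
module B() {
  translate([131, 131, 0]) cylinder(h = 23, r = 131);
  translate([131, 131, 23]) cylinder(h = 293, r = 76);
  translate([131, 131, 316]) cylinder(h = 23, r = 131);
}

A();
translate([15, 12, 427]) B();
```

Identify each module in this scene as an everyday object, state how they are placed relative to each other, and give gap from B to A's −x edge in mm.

The spool's min-x is at 15; the stool's min-x is 0; gap = 15 mm.

A is a stool. B is a spool. The spool is on top of the stool. The gap from the spool to the stool's −x edge is 15 mm.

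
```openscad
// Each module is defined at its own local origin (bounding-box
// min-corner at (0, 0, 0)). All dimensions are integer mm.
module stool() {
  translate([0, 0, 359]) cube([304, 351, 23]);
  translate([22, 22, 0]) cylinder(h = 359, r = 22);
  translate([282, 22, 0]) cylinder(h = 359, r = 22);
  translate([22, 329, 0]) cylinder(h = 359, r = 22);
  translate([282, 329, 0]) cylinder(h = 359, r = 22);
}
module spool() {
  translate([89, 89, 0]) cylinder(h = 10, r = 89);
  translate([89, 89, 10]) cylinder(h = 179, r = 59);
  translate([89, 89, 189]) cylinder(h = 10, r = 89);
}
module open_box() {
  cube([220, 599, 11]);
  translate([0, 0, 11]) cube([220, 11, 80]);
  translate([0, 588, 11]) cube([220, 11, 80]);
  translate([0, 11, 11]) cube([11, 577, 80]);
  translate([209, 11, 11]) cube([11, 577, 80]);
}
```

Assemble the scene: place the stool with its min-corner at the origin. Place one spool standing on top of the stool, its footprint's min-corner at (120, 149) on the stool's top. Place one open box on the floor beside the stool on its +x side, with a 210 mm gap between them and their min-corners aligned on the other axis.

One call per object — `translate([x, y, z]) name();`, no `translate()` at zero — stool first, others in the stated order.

stool();
translate([120, 149, 382]) spool();
translate([514, 0, 0]) open_box();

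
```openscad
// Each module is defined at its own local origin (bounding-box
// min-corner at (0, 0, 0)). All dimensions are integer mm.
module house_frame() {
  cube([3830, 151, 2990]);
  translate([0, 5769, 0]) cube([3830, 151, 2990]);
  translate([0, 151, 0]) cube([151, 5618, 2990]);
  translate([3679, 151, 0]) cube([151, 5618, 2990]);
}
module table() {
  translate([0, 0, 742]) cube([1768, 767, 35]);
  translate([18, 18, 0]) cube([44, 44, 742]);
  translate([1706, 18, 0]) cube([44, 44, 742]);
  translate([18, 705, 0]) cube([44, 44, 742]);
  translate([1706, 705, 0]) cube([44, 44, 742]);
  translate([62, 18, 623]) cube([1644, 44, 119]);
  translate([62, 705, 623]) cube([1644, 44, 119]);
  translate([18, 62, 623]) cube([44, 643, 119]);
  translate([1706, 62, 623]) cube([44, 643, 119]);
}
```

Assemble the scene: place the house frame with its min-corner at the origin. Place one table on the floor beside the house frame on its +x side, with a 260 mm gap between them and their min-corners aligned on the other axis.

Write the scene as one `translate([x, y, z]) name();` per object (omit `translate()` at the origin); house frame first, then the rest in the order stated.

house_frame();
translate([4090, 0, 0]) table();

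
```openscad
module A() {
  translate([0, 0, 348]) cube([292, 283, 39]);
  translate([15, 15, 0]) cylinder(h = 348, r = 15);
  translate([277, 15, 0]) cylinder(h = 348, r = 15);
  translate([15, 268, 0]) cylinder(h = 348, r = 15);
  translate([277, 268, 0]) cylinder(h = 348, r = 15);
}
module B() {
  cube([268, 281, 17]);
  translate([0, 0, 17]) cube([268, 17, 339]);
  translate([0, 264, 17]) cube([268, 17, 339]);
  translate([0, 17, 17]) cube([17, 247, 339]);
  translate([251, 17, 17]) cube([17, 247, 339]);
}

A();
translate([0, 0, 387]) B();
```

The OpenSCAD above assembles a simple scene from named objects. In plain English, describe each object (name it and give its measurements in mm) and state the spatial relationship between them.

A is a simple wooden stool: a rectangular seat 292 mm (x) by 283 mm (y), 39 mm thick, top face at z = 387 mm, on four round legs, each 30 mm in diameter. The legs rest on z = 0, each leg's axis is inset half a diameter from the nearest pair of seat edges (so the leg's bounding box is flush with the corner).

B is an open-topped rectangular box: outside dimensions 268×281×356 mm, with a uniform wall and base thickness of 17 mm. The base is a full 268×281 slab on the floor; four walls sit on top of the base. The front and back walls (the −y and +y sides) span the full width; the two side walls fit between them.

The open box is on top of the stool.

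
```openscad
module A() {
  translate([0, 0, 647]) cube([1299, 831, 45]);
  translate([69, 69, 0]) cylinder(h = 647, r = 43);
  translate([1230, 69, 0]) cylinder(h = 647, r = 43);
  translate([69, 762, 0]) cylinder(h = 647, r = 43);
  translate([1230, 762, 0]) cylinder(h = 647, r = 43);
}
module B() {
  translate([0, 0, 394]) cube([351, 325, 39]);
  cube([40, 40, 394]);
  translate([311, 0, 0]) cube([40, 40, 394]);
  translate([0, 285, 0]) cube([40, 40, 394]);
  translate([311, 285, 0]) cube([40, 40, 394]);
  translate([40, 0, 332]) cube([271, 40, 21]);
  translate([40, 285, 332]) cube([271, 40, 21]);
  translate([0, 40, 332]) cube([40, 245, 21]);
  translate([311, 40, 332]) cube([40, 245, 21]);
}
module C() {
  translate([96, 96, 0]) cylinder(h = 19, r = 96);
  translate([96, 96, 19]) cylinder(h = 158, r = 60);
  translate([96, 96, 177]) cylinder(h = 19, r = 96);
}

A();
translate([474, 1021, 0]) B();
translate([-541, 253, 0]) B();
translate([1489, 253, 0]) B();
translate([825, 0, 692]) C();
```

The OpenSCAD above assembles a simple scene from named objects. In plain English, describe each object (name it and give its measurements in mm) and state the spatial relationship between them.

A is a table with a 1299×831 mm rectangular top, 45 mm thick, top surface at z = 692 mm, supported by four round legs of 86 mm diameter, each leg's bounding box inset 26 mm from the nearest pair of top edges, running from the floor.

B is a four-legged stool. The seat is a 351×325×39 mm slab whose top surface is at z = 433 mm; four square legs, each 40×40 mm in cross-section, run from the floor (z = 0) to the underside of the seat, each flush with a corner of the seat. Four stretchers, 40 mm wide and 21 mm tall, connect adjacent legs with their undersides at z = 332 mm, each running between the inner faces of the legs it joins and aligned with the legs' outer faces on the other axis.

C is a spool: two coaxial disc flanges of radius 96 mm and thickness 19 mm, joined by a core cylinder of radius 60 mm and height 158 mm. The lower flange rests on z = 0 and the three cylinders share a vertical axis.

Three stools sit around the table at the +y, −x, +x sides. The spool is on top of the table.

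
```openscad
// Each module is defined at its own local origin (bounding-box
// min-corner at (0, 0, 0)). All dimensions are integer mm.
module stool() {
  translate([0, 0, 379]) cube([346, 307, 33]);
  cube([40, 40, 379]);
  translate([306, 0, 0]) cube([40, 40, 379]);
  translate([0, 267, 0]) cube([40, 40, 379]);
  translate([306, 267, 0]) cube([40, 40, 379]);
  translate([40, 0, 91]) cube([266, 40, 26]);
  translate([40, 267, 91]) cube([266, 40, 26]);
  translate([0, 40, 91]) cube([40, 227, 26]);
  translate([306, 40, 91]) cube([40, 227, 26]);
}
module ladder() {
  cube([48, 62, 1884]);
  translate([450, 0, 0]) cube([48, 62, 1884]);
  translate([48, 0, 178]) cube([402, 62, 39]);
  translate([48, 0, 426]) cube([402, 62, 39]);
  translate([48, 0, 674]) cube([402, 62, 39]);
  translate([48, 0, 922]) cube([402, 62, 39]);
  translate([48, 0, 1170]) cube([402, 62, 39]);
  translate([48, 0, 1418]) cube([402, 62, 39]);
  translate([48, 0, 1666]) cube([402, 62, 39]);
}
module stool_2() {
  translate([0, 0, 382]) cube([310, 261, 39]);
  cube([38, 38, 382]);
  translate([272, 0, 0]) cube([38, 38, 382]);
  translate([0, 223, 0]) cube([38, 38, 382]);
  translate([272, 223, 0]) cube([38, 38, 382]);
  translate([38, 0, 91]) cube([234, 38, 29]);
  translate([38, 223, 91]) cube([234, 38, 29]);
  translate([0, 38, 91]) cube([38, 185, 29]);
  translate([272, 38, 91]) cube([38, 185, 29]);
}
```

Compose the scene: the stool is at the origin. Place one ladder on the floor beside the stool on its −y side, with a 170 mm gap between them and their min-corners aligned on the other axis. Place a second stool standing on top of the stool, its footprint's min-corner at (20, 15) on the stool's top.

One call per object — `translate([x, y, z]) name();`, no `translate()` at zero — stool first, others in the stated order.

stool();
translate([0, -232, 0]) ladder();
translate([20, 15, 412]) stool_2();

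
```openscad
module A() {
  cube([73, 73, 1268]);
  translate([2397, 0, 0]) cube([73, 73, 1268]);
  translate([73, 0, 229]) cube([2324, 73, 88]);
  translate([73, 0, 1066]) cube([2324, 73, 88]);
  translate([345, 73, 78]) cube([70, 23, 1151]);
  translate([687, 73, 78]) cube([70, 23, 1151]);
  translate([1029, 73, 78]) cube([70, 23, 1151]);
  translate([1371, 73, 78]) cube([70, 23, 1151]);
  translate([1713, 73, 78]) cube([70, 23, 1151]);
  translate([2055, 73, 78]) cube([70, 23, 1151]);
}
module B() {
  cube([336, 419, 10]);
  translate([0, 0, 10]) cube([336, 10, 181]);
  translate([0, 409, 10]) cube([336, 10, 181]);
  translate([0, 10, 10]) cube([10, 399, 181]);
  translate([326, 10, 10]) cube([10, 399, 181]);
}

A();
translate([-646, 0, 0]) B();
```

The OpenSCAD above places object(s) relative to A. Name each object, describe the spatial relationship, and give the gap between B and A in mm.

A is a fence section. B is an open box. The open box is on the floor beside the fence section on its −x side. The gap between the open box and the fence section is 310 mm.

The open box's nearest face is 310 mm from the fence section's −x face.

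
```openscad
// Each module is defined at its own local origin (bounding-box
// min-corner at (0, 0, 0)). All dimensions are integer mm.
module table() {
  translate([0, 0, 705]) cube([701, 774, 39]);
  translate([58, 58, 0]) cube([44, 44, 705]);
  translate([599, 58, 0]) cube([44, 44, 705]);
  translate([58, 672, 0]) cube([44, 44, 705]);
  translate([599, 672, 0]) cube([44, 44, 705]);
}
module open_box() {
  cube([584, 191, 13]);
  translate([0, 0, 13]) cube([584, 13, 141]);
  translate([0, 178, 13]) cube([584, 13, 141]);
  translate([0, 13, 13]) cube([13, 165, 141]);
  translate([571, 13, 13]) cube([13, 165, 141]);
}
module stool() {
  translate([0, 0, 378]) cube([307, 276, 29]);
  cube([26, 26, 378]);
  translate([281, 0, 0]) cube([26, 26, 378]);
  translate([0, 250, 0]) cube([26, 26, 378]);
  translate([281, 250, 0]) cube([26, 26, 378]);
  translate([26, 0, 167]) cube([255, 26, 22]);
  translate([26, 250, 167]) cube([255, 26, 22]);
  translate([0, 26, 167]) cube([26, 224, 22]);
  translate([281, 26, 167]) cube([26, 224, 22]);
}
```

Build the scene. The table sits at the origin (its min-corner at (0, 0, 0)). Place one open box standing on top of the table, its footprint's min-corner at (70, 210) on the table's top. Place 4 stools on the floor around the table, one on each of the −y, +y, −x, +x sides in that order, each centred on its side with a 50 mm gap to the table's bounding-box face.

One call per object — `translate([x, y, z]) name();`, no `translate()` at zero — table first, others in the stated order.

table();
translate([70, 210, 744]) open_box();
translate([197, -326, 0]) stool();
translate([197, 824, 0]) stool();
translate([-357, 249, 0]) stool();
translate([751, 249, 0]) stool();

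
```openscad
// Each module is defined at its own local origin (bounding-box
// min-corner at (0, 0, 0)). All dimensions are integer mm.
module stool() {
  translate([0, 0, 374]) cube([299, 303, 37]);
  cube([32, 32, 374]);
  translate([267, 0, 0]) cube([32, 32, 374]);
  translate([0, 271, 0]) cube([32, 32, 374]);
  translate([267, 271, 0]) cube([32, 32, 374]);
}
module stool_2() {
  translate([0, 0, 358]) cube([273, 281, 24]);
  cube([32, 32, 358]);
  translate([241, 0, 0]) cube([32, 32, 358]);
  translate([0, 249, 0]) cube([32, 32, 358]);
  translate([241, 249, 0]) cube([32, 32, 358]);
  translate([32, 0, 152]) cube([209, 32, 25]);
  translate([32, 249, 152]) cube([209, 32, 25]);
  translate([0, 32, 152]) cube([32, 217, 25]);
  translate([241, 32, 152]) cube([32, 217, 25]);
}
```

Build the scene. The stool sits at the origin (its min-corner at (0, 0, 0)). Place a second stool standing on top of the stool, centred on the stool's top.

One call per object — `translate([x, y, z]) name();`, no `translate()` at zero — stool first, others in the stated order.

stool();
translate([13, 11, 411]) stool_2();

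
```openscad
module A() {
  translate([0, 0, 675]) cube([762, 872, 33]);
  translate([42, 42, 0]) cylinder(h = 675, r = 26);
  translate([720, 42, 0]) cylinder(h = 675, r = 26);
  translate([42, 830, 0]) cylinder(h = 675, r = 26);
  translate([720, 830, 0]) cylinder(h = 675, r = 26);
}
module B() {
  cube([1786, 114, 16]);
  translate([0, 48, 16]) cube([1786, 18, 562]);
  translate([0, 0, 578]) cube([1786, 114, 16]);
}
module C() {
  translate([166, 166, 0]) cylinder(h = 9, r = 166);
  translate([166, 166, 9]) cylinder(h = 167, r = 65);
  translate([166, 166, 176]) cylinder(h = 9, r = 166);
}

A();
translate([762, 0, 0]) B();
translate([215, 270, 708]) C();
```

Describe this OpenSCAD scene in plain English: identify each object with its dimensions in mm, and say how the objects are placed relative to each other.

A is a rectangular dining table. The top is 762×872×33 mm with its upper surface at z = 708 mm. It stands on four round legs of 52 mm diameter, each leg's bounding box inset 16 mm from the nearest pair of top edges, running from the floor to the underside of the top.

B is an I-beam lying along x, 1786 mm long. Overall section height 594 mm. Two flanges 114 mm wide (y) and 16 mm thick, one on the floor and one at the top; a web 18 mm thick runs between them, centred on the flange width.

C is a spool: two coaxial disc flanges of radius 166 mm and thickness 9 mm, joined by a core cylinder of radius 65 mm and height 167 mm. The lower flange rests on z = 0 and the three cylinders share a vertical axis.

The I-beam is against the table's +x side, with their −y faces flush. The spool is on top of the table, centred.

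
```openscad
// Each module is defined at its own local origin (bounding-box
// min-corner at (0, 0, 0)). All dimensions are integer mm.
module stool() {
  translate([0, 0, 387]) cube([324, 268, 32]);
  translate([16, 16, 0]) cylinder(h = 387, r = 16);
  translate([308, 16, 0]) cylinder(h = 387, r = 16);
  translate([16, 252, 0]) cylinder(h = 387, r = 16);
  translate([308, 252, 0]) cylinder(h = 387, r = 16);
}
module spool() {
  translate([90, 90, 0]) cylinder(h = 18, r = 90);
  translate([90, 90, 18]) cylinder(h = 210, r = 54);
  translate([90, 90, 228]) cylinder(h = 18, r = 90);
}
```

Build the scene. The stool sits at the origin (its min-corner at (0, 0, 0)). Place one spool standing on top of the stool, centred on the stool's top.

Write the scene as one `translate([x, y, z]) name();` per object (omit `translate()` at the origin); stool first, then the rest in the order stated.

stool();
translate([72, 44, 419]) spool();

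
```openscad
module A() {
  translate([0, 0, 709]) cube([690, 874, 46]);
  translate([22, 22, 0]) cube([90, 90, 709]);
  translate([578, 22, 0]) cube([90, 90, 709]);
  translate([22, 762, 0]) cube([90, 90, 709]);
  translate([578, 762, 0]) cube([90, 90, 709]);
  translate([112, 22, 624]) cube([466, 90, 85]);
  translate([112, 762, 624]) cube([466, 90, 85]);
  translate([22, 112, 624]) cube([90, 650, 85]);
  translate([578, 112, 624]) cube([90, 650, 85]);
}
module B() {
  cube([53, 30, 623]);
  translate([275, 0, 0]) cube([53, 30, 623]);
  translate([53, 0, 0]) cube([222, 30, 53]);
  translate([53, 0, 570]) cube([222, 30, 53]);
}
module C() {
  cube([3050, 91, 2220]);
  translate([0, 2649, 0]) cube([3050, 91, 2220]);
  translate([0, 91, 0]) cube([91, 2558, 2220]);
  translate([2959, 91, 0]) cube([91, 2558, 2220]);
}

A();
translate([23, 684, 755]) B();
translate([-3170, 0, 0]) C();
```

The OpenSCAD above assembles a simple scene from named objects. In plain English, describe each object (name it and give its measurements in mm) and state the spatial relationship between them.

A is a table: top 690 mm (x) × 874 mm (y), 46 mm thick, upper face at z = 755 mm, on four 90×90 mm square legs, each inset 22 mm from the nearest pair of top edges, running from z = 0 to the bottom of the top. Four apron rails, 90 mm thick and 85 mm tall, run between adjacent legs with their top edges flush with the underside of the top and their outer faces flush with the legs' outer faces.

B is a picture frame with a 222×517 mm rectangular opening (x by z) and a uniform 53 mm border on every side. Frame depth is 30 mm along y. It is built from two vertical stiles running the full outside height and two horizontal rails spanning the gap between the stiles.

C is a box-shaped house frame (walls only): outside footprint 3050×2740 mm, wall height 2220 mm, wall thickness 91 mm. The two y-facing walls run the full x-width; the two x-facing walls fit between the inner faces of the y-facing walls.

The picture frame is on top of the table. The house frame is on the floor beside the table on its −x side.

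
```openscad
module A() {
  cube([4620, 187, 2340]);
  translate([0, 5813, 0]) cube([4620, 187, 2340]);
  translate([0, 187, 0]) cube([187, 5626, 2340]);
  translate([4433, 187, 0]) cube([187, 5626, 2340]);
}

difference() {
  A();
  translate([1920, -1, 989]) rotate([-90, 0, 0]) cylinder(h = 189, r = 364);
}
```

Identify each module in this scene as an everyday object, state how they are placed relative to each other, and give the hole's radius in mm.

A is a house frame. The house frame has a circular hole through its front wall. The hole's radius is 364 mm.

The subtracted cylinder has r = 364 mm.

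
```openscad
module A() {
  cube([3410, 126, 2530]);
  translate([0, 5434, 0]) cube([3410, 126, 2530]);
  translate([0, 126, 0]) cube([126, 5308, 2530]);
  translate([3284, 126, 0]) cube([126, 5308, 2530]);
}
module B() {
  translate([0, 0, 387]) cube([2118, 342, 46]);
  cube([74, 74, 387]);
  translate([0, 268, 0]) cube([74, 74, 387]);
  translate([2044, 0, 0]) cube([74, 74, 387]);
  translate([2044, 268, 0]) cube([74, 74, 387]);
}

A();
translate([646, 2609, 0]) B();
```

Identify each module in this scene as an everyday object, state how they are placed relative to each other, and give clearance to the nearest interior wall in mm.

A is a house frame. B is a bench. The bench sits inside the house frame, centred. The clearance to the nearest interior wall is 520 mm.

Clearances: x = 520, y = 2483; minimum 520 mm.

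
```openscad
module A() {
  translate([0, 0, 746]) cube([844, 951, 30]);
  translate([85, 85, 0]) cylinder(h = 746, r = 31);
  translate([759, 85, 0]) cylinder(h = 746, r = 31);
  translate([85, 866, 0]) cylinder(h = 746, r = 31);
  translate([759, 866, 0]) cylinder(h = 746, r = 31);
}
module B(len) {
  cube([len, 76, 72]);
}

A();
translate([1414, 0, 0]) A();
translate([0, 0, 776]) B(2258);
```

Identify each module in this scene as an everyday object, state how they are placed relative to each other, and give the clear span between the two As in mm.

A is a table. B is a beam. A beam spans the tops of two tables. The clear span between the two tables is 570 mm.

Second table starts at x = 1414; first ends at x = 844; clear span = 1414 − 844 = 570 mm.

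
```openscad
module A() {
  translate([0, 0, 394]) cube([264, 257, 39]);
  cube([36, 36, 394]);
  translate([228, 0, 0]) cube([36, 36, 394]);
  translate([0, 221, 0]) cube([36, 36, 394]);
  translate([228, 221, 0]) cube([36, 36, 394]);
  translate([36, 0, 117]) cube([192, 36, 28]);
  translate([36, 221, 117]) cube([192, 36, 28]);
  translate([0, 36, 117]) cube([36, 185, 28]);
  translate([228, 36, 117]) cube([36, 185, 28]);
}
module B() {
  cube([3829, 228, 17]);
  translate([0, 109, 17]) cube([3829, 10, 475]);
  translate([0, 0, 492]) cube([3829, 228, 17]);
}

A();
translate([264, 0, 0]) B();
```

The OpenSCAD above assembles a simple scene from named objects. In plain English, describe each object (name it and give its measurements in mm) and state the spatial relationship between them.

A is a four-legged stool. The seat is a 264×257×39 mm slab whose top surface is at z = 433 mm; four square legs, each 36×36 mm in cross-section, run from the floor (z = 0) to the underside of the seat, each flush with a corner of the seat. Four stretchers, 36 mm wide and 28 mm tall, connect adjacent legs with their undersides at z = 117 mm, each running between the inner faces of the legs it joins and aligned with the legs' outer faces on the other axis.

B is an I-beam lying along x, 3829 mm long. Overall section height 509 mm. Two flanges 228 mm wide (y) and 17 mm thick, one on the floor and one at the top; a web 10 mm thick runs between them, centred on the flange width.

The I-beam is against the stool's +x side, with their −y faces flush.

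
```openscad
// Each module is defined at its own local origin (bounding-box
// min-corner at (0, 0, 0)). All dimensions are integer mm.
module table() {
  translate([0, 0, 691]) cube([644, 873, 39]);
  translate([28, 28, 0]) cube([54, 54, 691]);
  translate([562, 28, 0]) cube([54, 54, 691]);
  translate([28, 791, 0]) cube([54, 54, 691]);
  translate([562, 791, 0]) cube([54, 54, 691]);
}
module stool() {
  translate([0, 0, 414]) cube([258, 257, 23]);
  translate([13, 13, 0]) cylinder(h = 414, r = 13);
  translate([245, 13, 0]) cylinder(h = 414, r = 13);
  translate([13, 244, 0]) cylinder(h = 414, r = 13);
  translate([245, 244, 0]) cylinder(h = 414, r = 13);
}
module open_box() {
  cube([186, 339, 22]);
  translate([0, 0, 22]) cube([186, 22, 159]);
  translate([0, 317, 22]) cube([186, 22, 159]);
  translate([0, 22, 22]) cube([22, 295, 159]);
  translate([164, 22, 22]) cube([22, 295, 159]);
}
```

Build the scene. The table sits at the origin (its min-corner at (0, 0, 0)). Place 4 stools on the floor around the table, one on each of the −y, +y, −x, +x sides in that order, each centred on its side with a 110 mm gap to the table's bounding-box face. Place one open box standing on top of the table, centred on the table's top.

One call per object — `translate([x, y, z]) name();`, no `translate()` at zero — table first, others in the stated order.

table();
translate([193, -367, 0]) stool();
translate([193, 983, 0]) stool();
translate([-368, 308, 0]) stool();
translate([754, 308, 0]) stool();
translate([229, 267, 730]) open_box();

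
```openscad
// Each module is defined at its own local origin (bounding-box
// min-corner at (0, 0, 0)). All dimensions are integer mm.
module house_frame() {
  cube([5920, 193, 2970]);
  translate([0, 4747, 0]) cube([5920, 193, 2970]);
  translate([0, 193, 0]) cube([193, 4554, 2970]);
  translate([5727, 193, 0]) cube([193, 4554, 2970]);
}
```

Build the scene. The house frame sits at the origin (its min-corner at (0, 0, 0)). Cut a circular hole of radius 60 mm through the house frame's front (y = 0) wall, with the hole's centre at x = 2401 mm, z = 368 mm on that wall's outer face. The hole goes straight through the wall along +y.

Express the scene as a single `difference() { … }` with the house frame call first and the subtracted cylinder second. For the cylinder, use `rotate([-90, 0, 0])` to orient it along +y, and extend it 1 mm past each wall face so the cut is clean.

difference() {
  house_frame();
  translate([2401, -1, 368]) rotate([-90, 0, 0]) cylinder(h = 195, r = 60);
}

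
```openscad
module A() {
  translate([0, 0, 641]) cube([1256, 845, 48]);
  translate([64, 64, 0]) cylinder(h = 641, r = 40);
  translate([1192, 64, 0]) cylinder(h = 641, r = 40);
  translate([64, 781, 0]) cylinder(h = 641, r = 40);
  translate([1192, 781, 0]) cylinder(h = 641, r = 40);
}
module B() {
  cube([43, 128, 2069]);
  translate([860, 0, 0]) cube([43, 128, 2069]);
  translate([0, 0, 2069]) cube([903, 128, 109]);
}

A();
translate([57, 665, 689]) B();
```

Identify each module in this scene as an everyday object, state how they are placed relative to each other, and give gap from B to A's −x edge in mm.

The door frame's min-x is at 57; the table's min-x is 0; gap = 57 mm.

A is a table. B is a door frame. The door frame is on top of the table. The gap from the door frame to the table's −x edge is 57 mm.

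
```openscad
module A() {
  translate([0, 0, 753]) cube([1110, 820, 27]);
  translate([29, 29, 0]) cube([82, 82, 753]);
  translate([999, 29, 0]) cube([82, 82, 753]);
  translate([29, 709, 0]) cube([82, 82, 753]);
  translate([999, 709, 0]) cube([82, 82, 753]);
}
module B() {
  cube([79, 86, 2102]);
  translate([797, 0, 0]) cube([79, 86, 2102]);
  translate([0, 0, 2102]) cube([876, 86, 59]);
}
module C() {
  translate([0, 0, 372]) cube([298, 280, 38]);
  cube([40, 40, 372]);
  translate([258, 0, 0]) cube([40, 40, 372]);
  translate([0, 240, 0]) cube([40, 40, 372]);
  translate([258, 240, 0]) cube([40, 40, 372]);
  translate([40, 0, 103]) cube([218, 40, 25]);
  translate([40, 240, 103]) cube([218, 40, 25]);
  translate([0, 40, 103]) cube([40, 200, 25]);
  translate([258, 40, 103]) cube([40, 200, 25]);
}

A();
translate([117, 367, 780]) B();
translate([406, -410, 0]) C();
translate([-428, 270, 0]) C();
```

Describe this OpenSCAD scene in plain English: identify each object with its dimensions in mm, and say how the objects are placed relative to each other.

A is a table: top 1110 mm (x) × 820 mm (y), 27 mm thick, upper face at z = 780 mm, on four 82×82 mm square legs, each inset 29 mm from the nearest pair of top edges, running from z = 0 to the bottom of the top.

B is a rectangular door frame: two vertical jambs of 79×86 mm section, 2102 mm tall, with a clear opening 718 mm wide between their inner faces. A header 59 mm tall and 86 mm deep lies on top of the jambs and spans the full outside width.

C is a simple wooden stool: a rectangular seat 298 mm (x) by 280 mm (y), 38 mm thick, top face at z = 410 mm, on four square legs, each 40×40 mm in cross-section. The legs rest on z = 0, each flush with a corner of the seat. Four stretchers, 40 mm wide and 25 mm tall, connect adjacent legs with their undersides at z = 103 mm, each running between the inner faces of the legs it joins and aligned with the legs' outer faces on the other axis.

The door frame is on top of the table, centred. Two stools sit around the table at the −y, −x sides.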